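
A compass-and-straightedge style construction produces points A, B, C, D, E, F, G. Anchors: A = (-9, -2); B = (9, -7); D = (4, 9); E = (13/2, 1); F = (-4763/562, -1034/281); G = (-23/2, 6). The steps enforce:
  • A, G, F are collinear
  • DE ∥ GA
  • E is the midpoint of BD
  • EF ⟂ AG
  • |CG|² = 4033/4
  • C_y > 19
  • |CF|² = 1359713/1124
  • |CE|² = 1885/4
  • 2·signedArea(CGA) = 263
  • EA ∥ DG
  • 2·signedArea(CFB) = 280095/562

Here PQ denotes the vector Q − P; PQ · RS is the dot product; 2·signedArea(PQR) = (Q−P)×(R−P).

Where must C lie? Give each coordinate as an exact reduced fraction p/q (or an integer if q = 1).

1. C_x = 17  [2·signedArea(CGA) = 263 ∩ 2·signedArea(CFB) = 280095/562]
2. C_y = 20  [2·signedArea(CGA) = 263 ∩ 2·signedArea(CFB) = 280095/562]
   → C = (17, 20)

C = (17, 20)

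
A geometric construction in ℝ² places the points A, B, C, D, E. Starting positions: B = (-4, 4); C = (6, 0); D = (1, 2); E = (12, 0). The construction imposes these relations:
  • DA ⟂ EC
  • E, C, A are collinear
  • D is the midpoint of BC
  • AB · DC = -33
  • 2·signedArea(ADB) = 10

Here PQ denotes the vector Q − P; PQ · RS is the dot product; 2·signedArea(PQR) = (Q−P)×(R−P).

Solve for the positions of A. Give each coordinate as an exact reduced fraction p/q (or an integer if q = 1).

1. A_x = 1  [E, C, A are collinear ∩ DA ⟂ EC]
2. A_y = 0  [E, C, A are collinear ∩ DA ⟂ EC]
   → A = (1, 0)

A = (1, 0)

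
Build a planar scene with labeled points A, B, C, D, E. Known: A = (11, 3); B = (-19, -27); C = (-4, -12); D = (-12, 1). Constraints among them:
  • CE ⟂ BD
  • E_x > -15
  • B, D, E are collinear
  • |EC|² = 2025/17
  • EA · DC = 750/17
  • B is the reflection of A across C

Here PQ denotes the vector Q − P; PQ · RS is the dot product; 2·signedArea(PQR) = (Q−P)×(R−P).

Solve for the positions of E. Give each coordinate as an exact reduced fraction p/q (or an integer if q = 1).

1. E_x = -248/17  [B, D, E are collinear ∩ CE ⟂ BD]
2. E_y = -159/17  [B, D, E are collinear ∩ CE ⟂ BD]
   → E = (-248/17, -159/17)

E = (-248/17, -159/17)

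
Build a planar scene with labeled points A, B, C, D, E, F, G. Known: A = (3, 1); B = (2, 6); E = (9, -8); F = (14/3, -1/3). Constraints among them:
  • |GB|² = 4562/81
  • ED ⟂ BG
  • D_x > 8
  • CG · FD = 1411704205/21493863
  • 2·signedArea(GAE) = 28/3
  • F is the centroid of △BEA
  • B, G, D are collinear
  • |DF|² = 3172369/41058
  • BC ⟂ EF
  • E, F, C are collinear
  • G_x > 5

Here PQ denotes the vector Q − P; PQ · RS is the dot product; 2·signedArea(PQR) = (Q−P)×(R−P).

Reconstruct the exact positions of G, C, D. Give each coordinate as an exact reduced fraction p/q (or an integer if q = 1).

C = (913/698, 3915/698)
D = (39777/4562, -37105/4562)
G = (47/9, -7/9)

1. G_x = 47/9  [line 9·x + 6·y + -127/3 = 0 ∩ |GB|² = 4562/81]
2. G_y = -7/9  [line 9·x + 6·y + -127/3 = 0 ∩ |GB|² = 4562/81]
   → G = (47/9, -7/9)
3. C_x = 913/698  [E, F, C are collinear ∩ BC ⟂ EF]
4. C_y = 3915/698  [E, F, C are collinear ∩ BC ⟂ EF]
   → C = (913/698, 3915/698)
5. D_x = 39777/4562  [B, G, D are collinear ∩ ED ⟂ BG]
6. D_y = -37105/4562  [B, G, D are collinear ∩ ED ⟂ BG]
   → D = (39777/4562, -37105/4562)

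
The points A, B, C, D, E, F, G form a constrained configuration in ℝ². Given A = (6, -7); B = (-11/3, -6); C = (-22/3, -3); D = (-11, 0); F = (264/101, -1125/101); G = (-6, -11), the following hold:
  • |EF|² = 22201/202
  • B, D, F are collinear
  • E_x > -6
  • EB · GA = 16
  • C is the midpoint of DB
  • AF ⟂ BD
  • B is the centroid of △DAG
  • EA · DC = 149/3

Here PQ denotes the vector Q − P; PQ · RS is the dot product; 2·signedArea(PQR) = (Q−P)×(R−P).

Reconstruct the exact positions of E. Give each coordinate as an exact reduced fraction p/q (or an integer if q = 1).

E = (-11/2, -9/2)

1. E_x = -11/2  [EA · DC = 149/3 ∩ EB · GA = 16]
2. E_y = -9/2  [EA · DC = 149/3 ∩ EB · GA = 16]
   → E = (-11/2, -9/2)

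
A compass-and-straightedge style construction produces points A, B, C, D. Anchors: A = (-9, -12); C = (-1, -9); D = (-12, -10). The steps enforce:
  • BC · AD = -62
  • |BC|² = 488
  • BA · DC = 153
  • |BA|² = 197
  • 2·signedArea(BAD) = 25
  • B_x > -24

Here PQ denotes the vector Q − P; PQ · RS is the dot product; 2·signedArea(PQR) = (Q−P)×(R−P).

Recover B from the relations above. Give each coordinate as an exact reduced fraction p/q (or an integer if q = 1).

B = (-23, -11)

1. B_x = -23  [2·signedArea(BAD) = 25 ∩ BA · DC = 153]
2. B_y = -11  [2·signedArea(BAD) = 25 ∩ BA · DC = 153]
   → B = (-23, -11)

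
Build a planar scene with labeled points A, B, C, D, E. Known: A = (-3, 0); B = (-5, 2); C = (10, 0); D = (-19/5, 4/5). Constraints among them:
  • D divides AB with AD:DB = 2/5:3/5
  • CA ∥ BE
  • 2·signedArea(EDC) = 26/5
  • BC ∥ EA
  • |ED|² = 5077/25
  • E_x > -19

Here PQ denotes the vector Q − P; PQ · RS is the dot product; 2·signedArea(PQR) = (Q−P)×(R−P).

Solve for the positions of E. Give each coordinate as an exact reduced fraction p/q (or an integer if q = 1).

1. E_x = -18  [BC ∥ EA ∩ CA ∥ BE]
2. E_y = 2  [BC ∥ EA ∩ CA ∥ BE]
   → E = (-18, 2)

E = (-18, 2)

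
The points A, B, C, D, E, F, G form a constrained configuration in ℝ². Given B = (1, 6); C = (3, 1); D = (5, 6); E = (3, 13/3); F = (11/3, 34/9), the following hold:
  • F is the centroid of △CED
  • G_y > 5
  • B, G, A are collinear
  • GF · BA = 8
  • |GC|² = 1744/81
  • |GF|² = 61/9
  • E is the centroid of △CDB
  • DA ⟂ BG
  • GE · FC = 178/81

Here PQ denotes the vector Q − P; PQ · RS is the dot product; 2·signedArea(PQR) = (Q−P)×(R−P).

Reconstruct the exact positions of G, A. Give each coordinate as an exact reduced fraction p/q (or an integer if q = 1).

A = (205/61, 246/61)
G = (5/3, 49/9)

1. G_x = 5/3  [line 2/3·x + 25/9·y + -1315/81 = 0 ∩ |GF|² = 61/9]
2. G_y = 49/9  [line 2/3·x + 25/9·y + -1315/81 = 0 ∩ |GF|² = 61/9]
   → G = (5/3, 49/9)
3. A_x = 205/61  [B, G, A are collinear ∩ DA ⟂ BG]
4. A_y = 246/61  [B, G, A are collinear ∩ DA ⟂ BG]
   → A = (205/61, 246/61)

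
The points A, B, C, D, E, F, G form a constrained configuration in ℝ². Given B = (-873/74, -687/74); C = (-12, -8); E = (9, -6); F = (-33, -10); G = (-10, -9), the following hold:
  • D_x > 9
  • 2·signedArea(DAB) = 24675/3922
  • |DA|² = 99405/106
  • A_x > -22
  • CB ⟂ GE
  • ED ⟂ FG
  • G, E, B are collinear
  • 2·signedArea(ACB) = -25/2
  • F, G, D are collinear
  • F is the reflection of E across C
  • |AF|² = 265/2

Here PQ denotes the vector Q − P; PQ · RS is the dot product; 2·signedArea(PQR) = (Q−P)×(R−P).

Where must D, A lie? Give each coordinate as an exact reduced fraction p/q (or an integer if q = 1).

1. D_x = 482/53  [F, G, D are collinear ∩ ED ⟂ FG]
2. D_y = -433/53  [F, G, D are collinear ∩ ED ⟂ FG]
   → D = (482/53, -433/53)
3. A_x = -43/2  [2·signedArea(ACB) = -25/2 ∩ 2·signedArea(DAB) = 24675/3922]
4. A_y = -19/2  [2·signedArea(ACB) = -25/2 ∩ 2·signedArea(DAB) = 24675/3922]
   → A = (-43/2, -19/2)

A = (-43/2, -19/2)
D = (482/53, -433/53)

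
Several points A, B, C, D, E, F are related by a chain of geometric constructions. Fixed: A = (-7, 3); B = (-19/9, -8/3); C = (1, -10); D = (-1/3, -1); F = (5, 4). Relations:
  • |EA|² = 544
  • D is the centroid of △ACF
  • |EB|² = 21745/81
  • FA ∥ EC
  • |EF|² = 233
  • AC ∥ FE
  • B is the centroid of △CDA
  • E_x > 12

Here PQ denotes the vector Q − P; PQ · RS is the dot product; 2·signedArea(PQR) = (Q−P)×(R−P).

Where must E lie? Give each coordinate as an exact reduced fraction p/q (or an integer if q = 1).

1. E_x = 13  [FA ∥ EC ∩ AC ∥ FE]
2. E_y = -9  [FA ∥ EC ∩ AC ∥ FE]
   → E = (13, -9)

E = (13, -9)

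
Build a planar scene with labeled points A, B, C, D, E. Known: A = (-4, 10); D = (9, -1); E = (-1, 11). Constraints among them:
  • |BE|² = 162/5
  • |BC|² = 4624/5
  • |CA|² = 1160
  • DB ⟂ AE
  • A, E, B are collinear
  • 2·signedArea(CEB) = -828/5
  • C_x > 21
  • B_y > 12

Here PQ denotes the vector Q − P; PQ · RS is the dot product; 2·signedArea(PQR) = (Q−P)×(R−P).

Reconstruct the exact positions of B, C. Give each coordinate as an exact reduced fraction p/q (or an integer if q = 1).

B = (22/5, 64/5)
C = (22, -12)

1. B_x = 22/5  [A, E, B are collinear ∩ DB ⟂ AE]
2. B_y = 64/5  [A, E, B are collinear ∩ DB ⟂ AE]
   → B = (22/5, 64/5)
3. C_x = 22  [line -9/5·x + 27/5·y + 522/5 = 0 ∩ |CA|² = 1160]
4. C_y = -12  [line -9/5·x + 27/5·y + 522/5 = 0 ∩ |CA|² = 1160]
   → C = (22, -12)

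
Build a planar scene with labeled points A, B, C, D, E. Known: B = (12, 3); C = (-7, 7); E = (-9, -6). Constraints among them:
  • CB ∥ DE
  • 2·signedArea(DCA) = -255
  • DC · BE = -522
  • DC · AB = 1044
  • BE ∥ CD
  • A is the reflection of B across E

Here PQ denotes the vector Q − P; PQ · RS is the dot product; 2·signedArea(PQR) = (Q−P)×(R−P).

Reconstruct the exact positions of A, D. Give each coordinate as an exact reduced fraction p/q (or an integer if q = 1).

A = (-30, -15)
D = (-28, -2)

1. A_x = -30  [A is the reflection of B across E]
2. A_y = -15  [A is the reflection of B across E]
   → A = (-30, -15)
3. D_x = -28  [CB ∥ DE ∩ BE ∥ CD]
4. D_y = -2  [CB ∥ DE ∩ BE ∥ CD]
   → D = (-28, -2)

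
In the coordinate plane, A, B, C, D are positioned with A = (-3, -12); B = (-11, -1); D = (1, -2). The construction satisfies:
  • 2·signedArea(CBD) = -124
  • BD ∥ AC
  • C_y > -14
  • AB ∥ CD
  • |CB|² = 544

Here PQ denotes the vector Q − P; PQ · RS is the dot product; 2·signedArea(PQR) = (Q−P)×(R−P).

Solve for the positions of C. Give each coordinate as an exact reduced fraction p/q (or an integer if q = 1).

C = (9, -13)

1. C_x = 9  [AB ∥ CD ∩ BD ∥ AC]
2. C_y = -13  [AB ∥ CD ∩ BD ∥ AC]
   → C = (9, -13)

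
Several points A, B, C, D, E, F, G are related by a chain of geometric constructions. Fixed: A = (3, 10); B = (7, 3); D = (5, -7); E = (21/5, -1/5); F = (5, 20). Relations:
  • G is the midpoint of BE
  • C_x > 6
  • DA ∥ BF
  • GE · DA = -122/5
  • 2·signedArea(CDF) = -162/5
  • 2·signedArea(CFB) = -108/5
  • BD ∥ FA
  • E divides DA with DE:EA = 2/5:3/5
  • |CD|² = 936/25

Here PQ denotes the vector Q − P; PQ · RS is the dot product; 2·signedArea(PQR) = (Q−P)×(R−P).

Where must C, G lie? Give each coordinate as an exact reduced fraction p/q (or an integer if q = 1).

C = (31/5, -1)
G = (28/5, 7/5)

1. C_x = 31/5  [2·signedArea(CFB) = -108/5 ∩ 2·signedArea(CDF) = -162/5]
2. C_y = -1  [2·signedArea(CFB) = -108/5 ∩ 2·signedArea(CDF) = -162/5]
   → C = (31/5, -1)
3. G_x = 28/5  [G is the midpoint of BE]
4. G_y = 7/5  [G is the midpoint of BE]
   → G = (28/5, 7/5)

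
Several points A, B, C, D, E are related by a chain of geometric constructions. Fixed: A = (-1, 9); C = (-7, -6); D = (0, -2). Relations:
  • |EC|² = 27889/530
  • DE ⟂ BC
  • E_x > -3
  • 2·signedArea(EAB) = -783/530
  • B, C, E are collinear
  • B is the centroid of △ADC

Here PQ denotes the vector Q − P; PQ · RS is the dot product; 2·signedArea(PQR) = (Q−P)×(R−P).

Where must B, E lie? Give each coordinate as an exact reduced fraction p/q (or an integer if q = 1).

1. B_x = -8/3  [B is the centroid of △ADC]
2. B_y = 1/3  [B is the centroid of △ADC]
   → B = (-8/3, 1/3)
3. E_x = -1539/530  [B, C, E are collinear ∩ DE ⟂ BC]
4. E_y = -7/530  [B, C, E are collinear ∩ DE ⟂ BC]
   → E = (-1539/530, -7/530)

B = (-8/3, 1/3)
E = (-1539/530, -7/530)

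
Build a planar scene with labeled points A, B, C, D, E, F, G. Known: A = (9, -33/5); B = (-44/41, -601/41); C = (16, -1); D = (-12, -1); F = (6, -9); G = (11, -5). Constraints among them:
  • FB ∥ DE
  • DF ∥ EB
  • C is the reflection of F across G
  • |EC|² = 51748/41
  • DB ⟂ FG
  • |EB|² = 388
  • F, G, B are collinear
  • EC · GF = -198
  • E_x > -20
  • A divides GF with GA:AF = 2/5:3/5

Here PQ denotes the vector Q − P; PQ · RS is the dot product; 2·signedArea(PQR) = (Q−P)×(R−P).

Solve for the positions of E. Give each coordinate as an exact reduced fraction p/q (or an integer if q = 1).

E = (-782/41, -273/41)

1. E_x = -782/41  [DF ∥ EB ∩ FB ∥ DE]
2. E_y = -273/41  [DF ∥ EB ∩ FB ∥ DE]
   → E = (-782/41, -273/41)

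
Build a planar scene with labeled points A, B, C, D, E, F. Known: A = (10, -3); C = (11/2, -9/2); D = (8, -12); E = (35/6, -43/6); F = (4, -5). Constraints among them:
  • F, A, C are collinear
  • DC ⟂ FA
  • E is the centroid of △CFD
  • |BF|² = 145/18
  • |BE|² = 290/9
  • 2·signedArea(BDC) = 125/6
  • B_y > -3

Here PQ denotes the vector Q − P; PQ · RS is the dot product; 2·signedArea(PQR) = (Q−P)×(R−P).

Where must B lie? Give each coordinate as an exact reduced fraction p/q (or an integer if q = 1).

B = (13/6, -17/6)

1. B_x = 13/6  [line -15/2·x + -5/2·y + 55/6 = 0 ∩ |BE|² = 290/9]
2. B_y = -17/6  [line -15/2·x + -5/2·y + 55/6 = 0 ∩ |BE|² = 290/9]
   → B = (13/6, -17/6)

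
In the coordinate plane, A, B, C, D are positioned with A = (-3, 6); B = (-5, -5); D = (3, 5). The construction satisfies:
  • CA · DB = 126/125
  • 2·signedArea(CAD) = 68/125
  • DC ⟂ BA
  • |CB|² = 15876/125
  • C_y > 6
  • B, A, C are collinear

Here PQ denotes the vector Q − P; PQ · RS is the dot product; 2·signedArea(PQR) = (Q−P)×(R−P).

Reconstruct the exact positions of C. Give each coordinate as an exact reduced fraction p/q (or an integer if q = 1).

1. C_x = -373/125  [B, A, C are collinear ∩ DC ⟂ BA]
2. C_y = 761/125  [B, A, C are collinear ∩ DC ⟂ BA]
   → C = (-373/125, 761/125)

C = (-373/125, 761/125)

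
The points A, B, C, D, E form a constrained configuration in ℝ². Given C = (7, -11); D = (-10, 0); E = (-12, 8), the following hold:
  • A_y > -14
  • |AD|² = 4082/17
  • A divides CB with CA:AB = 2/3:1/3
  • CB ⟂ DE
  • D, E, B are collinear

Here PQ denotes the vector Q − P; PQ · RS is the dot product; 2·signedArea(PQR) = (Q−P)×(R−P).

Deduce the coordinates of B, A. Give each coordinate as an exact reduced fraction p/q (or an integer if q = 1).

A = (-33/17, -225/17)
B = (-109/17, -244/17)

1. B_x = -109/17  [D, E, B are collinear ∩ CB ⟂ DE]
2. B_y = -244/17  [D, E, B are collinear ∩ CB ⟂ DE]
   → B = (-109/17, -244/17)
3. A_x = -33/17  [A divides CB with CA:AB = 2/3:1/3]
4. A_y = -225/17  [A divides CB with CA:AB = 2/3:1/3]
   → A = (-33/17, -225/17)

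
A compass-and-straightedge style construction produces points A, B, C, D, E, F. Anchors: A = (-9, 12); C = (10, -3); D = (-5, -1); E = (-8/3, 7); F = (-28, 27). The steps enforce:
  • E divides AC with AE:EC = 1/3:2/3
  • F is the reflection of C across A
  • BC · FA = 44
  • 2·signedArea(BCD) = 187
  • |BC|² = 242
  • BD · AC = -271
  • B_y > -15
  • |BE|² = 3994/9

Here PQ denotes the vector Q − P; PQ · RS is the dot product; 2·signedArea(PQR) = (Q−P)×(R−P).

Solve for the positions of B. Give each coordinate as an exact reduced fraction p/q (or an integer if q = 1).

B = (-1, -14)

1. B_x = -1  [2·signedArea(BCD) = 187 ∩ BC · FA = 44]
2. B_y = -14  [2·signedArea(BCD) = 187 ∩ BC · FA = 44]
   → B = (-1, -14)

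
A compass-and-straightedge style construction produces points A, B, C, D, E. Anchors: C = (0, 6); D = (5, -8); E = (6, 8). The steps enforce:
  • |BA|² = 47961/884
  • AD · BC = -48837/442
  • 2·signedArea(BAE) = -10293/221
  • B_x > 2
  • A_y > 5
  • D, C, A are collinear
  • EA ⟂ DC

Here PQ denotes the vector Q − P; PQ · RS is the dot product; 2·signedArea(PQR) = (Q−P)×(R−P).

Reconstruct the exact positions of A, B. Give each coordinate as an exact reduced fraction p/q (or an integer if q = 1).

1. A_x = 10/221  [D, C, A are collinear ∩ EA ⟂ DC]
2. A_y = 1298/221  [D, C, A are collinear ∩ EA ⟂ DC]
   → A = (10/221, 1298/221)
3. B_x = 1115/442  [line -470/221·x + 1316/221·y + 2585/221 = 0 ∩ |BA|² = 47961/884]
4. B_y = -235/221  [line -470/221·x + 1316/221·y + 2585/221 = 0 ∩ |BA|² = 47961/884]
   → B = (1115/442, -235/221)

A = (10/221, 1298/221)
B = (1115/442, -235/221)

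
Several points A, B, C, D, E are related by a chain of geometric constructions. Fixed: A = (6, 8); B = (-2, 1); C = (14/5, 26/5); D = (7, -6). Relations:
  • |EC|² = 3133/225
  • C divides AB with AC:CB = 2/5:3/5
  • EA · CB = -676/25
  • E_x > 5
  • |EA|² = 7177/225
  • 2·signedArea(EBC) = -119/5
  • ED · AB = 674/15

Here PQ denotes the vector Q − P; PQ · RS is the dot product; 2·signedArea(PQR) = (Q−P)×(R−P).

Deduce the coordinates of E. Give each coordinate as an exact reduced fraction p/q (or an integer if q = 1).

E = (79/15, 12/5)

1. E_x = 79/15  [EA · CB = -676/25 ∩ 2·signedArea(EBC) = -119/5]
2. E_y = 12/5  [EA · CB = -676/25 ∩ 2·signedArea(EBC) = -119/5]
   → E = (79/15, 12/5)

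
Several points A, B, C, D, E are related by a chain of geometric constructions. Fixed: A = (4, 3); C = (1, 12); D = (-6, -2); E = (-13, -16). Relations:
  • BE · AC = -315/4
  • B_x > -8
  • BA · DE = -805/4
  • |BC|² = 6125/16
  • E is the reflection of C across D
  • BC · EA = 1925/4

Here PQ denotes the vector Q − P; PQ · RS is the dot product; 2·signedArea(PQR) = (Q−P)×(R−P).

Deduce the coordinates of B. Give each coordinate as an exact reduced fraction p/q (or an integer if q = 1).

1. B_x = -31/4  [BC · EA = 1925/4 ∩ BA · DE = -805/4]
2. B_y = -11/2  [BC · EA = 1925/4 ∩ BA · DE = -805/4]
   → B = (-31/4, -11/2)

B = (-31/4, -11/2)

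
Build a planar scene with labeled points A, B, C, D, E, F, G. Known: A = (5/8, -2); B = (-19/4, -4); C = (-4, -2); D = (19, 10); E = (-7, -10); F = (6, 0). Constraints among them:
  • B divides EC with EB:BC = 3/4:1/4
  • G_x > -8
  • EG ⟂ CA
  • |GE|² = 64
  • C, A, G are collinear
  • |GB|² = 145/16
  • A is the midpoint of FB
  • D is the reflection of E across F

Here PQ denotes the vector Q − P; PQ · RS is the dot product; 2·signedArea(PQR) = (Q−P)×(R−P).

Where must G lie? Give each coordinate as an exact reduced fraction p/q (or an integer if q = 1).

G = (-7, -2)

1. G_x = -7  [C, A, G are collinear ∩ EG ⟂ CA]
2. G_y = -2  [C, A, G are collinear ∩ EG ⟂ CA]
   → G = (-7, -2)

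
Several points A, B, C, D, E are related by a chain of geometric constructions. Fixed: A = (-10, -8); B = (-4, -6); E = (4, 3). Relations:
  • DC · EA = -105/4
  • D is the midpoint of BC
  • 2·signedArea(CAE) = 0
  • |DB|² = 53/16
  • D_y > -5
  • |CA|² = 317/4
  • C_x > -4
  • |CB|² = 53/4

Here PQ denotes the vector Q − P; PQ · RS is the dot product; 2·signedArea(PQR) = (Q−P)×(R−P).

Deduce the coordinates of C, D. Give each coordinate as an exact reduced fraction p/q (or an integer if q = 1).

C = (-3, -5/2)
D = (-7/2, -17/4)

1. C_x = -3  [line -11·x + 14·y + 2 = 0 ∩ |CA|² = 317/4]
2. C_y = -5/2  [line -11·x + 14·y + 2 = 0 ∩ |CA|² = 317/4]
   → C = (-3, -5/2)
3. D_x = -7/2  [D is the midpoint of BC]
4. D_y = -17/4  [D is the midpoint of BC]
   → D = (-7/2, -17/4)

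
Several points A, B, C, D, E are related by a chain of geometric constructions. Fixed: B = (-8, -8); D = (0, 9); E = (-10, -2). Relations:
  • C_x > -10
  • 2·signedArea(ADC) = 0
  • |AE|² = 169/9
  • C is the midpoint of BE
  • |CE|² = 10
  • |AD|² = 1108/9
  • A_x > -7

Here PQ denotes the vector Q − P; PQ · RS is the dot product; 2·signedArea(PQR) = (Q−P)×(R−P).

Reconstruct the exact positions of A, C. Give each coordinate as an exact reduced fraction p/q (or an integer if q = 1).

1. C_x = -9  [C is the midpoint of BE]
2. C_y = -5  [C is the midpoint of BE]
   → C = (-9, -5)
3. A_x = -6  [line 14·x + -9·y + 81 = 0 ∩ |AE|² = 169/9]
4. A_y = -1/3  [line 14·x + -9·y + 81 = 0 ∩ |AE|² = 169/9]
   → A = (-6, -1/3)

A = (-6, -1/3)
C = (-9, -5)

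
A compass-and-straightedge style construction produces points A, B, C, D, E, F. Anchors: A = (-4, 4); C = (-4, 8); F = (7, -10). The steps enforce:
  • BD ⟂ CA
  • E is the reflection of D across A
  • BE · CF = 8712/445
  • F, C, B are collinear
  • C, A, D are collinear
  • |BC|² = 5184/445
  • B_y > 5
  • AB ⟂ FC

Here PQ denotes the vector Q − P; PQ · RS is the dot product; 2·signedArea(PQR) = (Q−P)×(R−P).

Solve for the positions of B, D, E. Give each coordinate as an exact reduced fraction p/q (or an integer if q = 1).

B = (-988/445, 2264/445)
D = (-4, 2264/445)
E = (-4, 1296/445)

1. B_x = -988/445  [F, C, B are collinear ∩ AB ⟂ FC]
2. B_y = 2264/445  [F, C, B are collinear ∩ AB ⟂ FC]
   → B = (-988/445, 2264/445)
3. D_x = -4  [C, A, D are collinear ∩ BD ⟂ CA]
4. D_y = 2264/445  [C, A, D are collinear ∩ BD ⟂ CA]
   → D = (-4, 2264/445)
5. E_x = -4  [E is the reflection of D across A]
6. E_y = 1296/445  [E is the reflection of D across A]
   → E = (-4, 1296/445)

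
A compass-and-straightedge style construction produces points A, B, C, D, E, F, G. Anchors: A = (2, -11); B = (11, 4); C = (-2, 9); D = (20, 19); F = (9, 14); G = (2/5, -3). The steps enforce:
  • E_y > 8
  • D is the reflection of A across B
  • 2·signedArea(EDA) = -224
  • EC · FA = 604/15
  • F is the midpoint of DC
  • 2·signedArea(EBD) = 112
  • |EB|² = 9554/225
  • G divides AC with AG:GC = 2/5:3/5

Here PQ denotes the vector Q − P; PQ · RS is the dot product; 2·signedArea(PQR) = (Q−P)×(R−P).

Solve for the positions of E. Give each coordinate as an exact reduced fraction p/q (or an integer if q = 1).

E = (92/15, 25/3)

1. E_x = 92/15  [2·signedArea(EBD) = 112 ∩ EC · FA = 604/15]
2. E_y = 25/3  [2·signedArea(EBD) = 112 ∩ EC · FA = 604/15]
   → E = (92/15, 25/3)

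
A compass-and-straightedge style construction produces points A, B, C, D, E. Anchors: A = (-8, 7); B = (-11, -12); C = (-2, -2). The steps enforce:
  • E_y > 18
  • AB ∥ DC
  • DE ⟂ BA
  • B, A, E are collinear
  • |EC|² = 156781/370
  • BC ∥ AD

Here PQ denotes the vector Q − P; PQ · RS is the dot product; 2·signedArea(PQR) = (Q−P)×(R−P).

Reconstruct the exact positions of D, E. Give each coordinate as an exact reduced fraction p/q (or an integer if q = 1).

1. D_x = 1  [AB ∥ DC ∩ BC ∥ AD]
2. D_y = 17  [AB ∥ DC ∩ BC ∥ AD]
   → D = (1, 17)
3. E_x = -2309/370  [B, A, E are collinear ∩ DE ⟂ BA]
4. E_y = 6713/370  [B, A, E are collinear ∩ DE ⟂ BA]
   → E = (-2309/370, 6713/370)

D = (1, 17)
E = (-2309/370, 6713/370)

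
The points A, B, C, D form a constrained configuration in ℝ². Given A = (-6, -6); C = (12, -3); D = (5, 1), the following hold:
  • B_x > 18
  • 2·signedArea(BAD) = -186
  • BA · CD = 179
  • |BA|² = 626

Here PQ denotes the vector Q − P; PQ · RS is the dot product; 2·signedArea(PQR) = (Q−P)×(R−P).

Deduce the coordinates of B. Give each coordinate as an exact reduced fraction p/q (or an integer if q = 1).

B = (19, -7)

1. B_x = 19  [BA · CD = 179 ∩ 2·signedArea(BAD) = -186]
2. B_y = -7  [BA · CD = 179 ∩ 2·signedArea(BAD) = -186]
   → B = (19, -7)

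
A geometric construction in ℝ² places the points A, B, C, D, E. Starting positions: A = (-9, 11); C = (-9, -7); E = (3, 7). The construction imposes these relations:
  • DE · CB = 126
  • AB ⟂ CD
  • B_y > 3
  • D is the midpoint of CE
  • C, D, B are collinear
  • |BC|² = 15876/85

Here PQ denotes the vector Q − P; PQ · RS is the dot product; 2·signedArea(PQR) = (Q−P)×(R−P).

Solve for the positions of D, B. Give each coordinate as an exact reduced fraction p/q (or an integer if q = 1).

B = (-9/85, 287/85)
D = (-3, 0)

1. D_x = -3  [D is the midpoint of CE]
2. D_y = 0  [D is the midpoint of CE]
   → D = (-3, 0)
3. B_x = -9/85  [C, D, B are collinear ∩ AB ⟂ CD]
4. B_y = 287/85  [C, D, B are collinear ∩ AB ⟂ CD]
   → B = (-9/85, 287/85)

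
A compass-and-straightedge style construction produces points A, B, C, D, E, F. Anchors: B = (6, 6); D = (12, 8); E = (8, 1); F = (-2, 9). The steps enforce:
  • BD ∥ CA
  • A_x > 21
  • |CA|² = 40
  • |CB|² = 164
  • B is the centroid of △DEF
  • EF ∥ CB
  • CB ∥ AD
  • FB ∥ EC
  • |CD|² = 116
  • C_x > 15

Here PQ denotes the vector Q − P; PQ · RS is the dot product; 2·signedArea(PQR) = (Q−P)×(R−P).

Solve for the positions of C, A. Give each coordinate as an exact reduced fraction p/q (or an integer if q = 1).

1. C_x = 16  [EF ∥ CB ∩ FB ∥ EC]
2. C_y = -2  [EF ∥ CB ∩ FB ∥ EC]
   → C = (16, -2)
3. A_x = 22  [CB ∥ AD ∩ BD ∥ CA]
4. A_y = 0  [CB ∥ AD ∩ BD ∥ CA]
   → A = (22, 0)

A = (22, 0)
C = (16, -2)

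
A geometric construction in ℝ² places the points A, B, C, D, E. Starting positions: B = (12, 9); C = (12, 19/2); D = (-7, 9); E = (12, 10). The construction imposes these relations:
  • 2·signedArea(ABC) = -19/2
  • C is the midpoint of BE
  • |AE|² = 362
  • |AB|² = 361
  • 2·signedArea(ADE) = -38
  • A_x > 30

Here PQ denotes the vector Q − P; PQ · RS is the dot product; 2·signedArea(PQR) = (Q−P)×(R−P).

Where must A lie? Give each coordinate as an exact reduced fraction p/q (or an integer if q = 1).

A = (31, 9)

1. A_x = 31  [2·signedArea(ADE) = -38 ∩ 2·signedArea(ABC) = -19/2]
2. A_y = 9  [2·signedArea(ADE) = -38 ∩ 2·signedArea(ABC) = -19/2]
   → A = (31, 9)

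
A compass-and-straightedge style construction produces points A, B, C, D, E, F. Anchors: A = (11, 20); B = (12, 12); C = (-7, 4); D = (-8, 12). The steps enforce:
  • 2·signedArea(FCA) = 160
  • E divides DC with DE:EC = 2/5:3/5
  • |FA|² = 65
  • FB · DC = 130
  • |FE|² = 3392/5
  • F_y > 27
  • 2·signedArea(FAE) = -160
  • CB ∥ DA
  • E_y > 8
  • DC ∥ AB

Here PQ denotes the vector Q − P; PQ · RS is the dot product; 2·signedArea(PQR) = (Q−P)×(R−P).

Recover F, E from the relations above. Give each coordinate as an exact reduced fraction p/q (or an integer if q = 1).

1. F_x = 10  [2·signedArea(FCA) = 160 ∩ FB · DC = 130]
2. F_y = 28  [2·signedArea(FCA) = 160 ∩ FB · DC = 130]
   → F = (10, 28)
3. E_x = -38/5  [E divides DC with DE:EC = 2/5:3/5]
4. E_y = 44/5  [E divides DC with DE:EC = 2/5:3/5]
   → E = (-38/5, 44/5)

E = (-38/5, 44/5)
F = (10, 28)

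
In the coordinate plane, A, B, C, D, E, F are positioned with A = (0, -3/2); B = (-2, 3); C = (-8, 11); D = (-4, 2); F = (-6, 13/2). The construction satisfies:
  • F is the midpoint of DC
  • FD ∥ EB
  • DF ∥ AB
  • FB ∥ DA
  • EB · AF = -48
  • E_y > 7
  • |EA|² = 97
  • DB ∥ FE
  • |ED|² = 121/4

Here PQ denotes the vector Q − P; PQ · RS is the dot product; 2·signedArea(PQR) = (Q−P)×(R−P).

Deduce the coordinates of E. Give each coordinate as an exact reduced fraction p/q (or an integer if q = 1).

1. E_x = -4  [FD ∥ EB ∩ DB ∥ FE]
2. E_y = 15/2  [FD ∥ EB ∩ DB ∥ FE]
   → E = (-4, 15/2)

E = (-4, 15/2)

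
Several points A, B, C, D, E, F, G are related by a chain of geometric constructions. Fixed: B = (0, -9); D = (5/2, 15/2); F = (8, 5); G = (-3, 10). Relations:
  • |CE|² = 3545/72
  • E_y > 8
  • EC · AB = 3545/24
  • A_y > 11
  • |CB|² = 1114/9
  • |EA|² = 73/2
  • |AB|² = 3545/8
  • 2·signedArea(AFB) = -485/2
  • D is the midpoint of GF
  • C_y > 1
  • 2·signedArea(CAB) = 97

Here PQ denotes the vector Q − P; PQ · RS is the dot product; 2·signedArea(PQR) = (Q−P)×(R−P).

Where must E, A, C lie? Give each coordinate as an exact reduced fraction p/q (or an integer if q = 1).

1. A_x = -23/4  [line 14·x + -8·y + 341/2 = 0 ∩ |AB|² = 3545/8]
2. A_y = 45/4  [line 14·x + -8·y + 341/2 = 0 ∩ |AB|² = 3545/8]
   → A = (-23/4, 45/4)
3. C_x = 5/3  [line 81/4·x + 23/4·y + -181/4 = 0 ∩ |CB|² = 1114/9]
4. C_y = 2  [line 81/4·x + 23/4·y + -181/4 = 0 ∩ |CB|² = 1114/9]
   → C = (5/3, 2)
5. E_x = -1/4  [line -23/4·x + 81/4·y + -1429/8 = 0 ∩ |EA|² = 73/2]
6. E_y = 35/4  [line -23/4·x + 81/4·y + -1429/8 = 0 ∩ |EA|² = 73/2]
   → E = (-1/4, 35/4)

A = (-23/4, 45/4)
C = (5/3, 2)
E = (-1/4, 35/4)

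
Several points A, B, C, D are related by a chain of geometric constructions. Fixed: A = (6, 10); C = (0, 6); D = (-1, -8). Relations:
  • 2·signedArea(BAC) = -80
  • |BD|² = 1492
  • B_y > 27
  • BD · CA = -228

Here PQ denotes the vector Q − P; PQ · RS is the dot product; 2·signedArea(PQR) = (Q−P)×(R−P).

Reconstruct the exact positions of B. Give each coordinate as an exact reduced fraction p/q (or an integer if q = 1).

1. B_x = 13  [2·signedArea(BAC) = -80 ∩ BD · CA = -228]
2. B_y = 28  [2·signedArea(BAC) = -80 ∩ BD · CA = -228]
   → B = (13, 28)

B = (13, 28)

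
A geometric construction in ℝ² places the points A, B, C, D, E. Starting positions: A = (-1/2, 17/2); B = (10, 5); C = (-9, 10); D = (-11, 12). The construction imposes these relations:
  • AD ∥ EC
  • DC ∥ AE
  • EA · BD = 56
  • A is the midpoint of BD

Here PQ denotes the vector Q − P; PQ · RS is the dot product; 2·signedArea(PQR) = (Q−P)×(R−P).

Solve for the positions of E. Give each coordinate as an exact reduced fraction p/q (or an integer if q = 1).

1. E_x = 3/2  [AD ∥ EC ∩ DC ∥ AE]
2. E_y = 13/2  [AD ∥ EC ∩ DC ∥ AE]
   → E = (3/2, 13/2)

E = (3/2, 13/2)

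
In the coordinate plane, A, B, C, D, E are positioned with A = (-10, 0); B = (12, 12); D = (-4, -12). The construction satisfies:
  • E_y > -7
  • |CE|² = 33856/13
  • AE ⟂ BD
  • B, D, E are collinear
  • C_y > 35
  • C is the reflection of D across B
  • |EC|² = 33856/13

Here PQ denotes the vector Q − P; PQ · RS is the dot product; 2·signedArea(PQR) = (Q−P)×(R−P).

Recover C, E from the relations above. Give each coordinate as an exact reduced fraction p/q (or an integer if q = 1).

1. C_x = 28  [C is the reflection of D across B]
2. C_y = 36  [C is the reflection of D across B]
   → C = (28, 36)
3. E_x = -4/13  [B, D, E are collinear ∩ AE ⟂ BD]
4. E_y = -84/13  [B, D, E are collinear ∩ AE ⟂ BD]
   → E = (-4/13, -84/13)

C = (28, 36)
E = (-4/13, -84/13)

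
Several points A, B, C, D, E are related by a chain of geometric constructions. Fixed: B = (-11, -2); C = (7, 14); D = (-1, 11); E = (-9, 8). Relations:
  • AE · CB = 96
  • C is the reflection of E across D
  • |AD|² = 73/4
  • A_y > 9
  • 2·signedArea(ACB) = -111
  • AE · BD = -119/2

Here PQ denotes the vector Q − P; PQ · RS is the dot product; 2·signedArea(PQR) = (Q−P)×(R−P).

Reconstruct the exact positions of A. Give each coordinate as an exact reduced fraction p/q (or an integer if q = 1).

A = (-5, 19/2)

1. A_x = -5  [2·signedArea(ACB) = -111 ∩ AE · CB = 96]
2. A_y = 19/2  [2·signedArea(ACB) = -111 ∩ AE · CB = 96]
   → A = (-5, 19/2)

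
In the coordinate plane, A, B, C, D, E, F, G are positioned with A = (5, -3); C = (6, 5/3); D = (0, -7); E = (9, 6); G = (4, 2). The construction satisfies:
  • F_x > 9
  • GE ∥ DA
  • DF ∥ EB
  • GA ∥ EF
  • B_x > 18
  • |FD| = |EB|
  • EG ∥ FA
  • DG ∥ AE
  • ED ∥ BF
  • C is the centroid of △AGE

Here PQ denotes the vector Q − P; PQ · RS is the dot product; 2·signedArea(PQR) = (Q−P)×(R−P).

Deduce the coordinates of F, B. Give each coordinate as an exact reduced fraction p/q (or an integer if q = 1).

1. F_x = 10  [EG ∥ FA ∩ GA ∥ EF]
2. F_y = 1  [EG ∥ FA ∩ GA ∥ EF]
   → F = (10, 1)
3. B_x = 19  [ED ∥ BF ∩ DF ∥ EB]
4. B_y = 14  [ED ∥ BF ∩ DF ∥ EB]
   → B = (19, 14)

B = (19, 14)
F = (10, 1)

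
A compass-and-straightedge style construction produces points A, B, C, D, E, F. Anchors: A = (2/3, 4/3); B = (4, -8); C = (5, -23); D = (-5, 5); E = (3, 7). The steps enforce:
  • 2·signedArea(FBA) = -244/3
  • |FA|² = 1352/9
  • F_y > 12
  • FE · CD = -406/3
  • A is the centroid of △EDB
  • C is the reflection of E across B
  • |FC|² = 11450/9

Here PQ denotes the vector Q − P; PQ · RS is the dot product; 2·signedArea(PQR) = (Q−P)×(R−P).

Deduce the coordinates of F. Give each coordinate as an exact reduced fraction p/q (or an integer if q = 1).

F = (16/3, 38/3)

1. F_x = 16/3  [FE · CD = -406/3 ∩ 2·signedArea(FBA) = -244/3]
2. F_y = 38/3  [FE · CD = -406/3 ∩ 2·signedArea(FBA) = -244/3]
   → F = (16/3, 38/3)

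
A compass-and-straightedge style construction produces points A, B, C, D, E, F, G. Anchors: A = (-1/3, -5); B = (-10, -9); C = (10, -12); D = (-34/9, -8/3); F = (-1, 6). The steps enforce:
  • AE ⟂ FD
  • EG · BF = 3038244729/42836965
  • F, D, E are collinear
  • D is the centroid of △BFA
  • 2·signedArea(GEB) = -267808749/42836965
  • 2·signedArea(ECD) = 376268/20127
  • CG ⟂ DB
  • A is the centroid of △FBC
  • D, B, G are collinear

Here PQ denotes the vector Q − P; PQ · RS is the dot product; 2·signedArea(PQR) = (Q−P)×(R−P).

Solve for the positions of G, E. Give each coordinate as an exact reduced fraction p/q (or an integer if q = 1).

E = (-83227/20127, -25370/6709)
G = (-10706/6385, -3372/6385)

1. G_x = -10706/6385  [D, B, G are collinear ∩ CG ⟂ DB]
2. G_y = -3372/6385  [D, B, G are collinear ∩ CG ⟂ DB]
   → G = (-10706/6385, -3372/6385)
3. E_x = -83227/20127  [F, D, E are collinear ∩ AE ⟂ FD]
4. E_y = -25370/6709  [F, D, E are collinear ∩ AE ⟂ FD]
   → E = (-83227/20127, -25370/6709)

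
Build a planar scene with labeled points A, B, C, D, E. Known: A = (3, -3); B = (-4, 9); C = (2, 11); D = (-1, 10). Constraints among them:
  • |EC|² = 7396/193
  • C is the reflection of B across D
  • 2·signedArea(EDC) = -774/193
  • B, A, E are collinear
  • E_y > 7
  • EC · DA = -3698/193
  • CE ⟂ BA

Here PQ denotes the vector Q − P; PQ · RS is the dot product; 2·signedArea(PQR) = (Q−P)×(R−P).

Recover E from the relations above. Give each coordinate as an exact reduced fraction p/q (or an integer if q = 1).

E = (-646/193, 1521/193)

1. E_x = -646/193  [B, A, E are collinear ∩ CE ⟂ BA]
2. E_y = 1521/193  [B, A, E are collinear ∩ CE ⟂ BA]
   → E = (-646/193, 1521/193)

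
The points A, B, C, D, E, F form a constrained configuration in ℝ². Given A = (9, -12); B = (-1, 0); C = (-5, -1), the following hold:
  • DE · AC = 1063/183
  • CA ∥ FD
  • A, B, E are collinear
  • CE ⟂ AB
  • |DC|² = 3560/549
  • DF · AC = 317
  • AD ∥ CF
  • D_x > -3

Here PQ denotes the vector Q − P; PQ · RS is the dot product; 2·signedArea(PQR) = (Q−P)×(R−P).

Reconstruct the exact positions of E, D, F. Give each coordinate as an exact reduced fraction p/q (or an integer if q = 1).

D = (-497/183, 23/183)
E = (-131/61, 84/61)
F = (-3059/183, 2036/183)

1. E_x = -131/61  [A, B, E are collinear ∩ CE ⟂ AB]
2. E_y = 84/61  [A, B, E are collinear ∩ CE ⟂ AB]
   → E = (-131/61, 84/61)
3. D_x = -497/183  [line 14·x + -11·y + 7211/183 = 0 ∩ |DC|² = 3560/549]
4. D_y = 23/183  [line 14·x + -11·y + 7211/183 = 0 ∩ |DC|² = 3560/549]
   → D = (-497/183, 23/183)
5. F_x = -3059/183  [DF · AC = 317 ∩ CA ∥ FD]
6. F_y = 2036/183  [DF · AC = 317 ∩ CA ∥ FD]
   → F = (-3059/183, 2036/183)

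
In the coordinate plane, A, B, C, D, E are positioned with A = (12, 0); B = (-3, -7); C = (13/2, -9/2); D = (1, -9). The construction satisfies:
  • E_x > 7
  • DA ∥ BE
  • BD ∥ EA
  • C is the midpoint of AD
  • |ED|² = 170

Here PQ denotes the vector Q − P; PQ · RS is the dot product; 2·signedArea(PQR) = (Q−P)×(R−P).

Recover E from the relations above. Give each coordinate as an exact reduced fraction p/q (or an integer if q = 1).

E = (8, 2)

1. E_x = 8  [BD ∥ EA ∩ DA ∥ BE]
2. E_y = 2  [BD ∥ EA ∩ DA ∥ BE]
   → E = (8, 2)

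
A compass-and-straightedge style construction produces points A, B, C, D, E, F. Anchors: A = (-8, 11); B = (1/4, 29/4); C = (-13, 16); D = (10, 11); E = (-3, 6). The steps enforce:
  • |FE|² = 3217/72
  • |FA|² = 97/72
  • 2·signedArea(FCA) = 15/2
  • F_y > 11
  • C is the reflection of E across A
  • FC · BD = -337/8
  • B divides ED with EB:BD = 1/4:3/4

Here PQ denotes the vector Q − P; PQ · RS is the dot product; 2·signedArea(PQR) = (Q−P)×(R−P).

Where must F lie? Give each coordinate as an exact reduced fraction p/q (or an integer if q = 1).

F = (-83/12, 137/12)

1. F_x = -83/12  [2·signedArea(FCA) = 15/2 ∩ FC · BD = -337/8]
2. F_y = 137/12  [2·signedArea(FCA) = 15/2 ∩ FC · BD = -337/8]
   → F = (-83/12, 137/12)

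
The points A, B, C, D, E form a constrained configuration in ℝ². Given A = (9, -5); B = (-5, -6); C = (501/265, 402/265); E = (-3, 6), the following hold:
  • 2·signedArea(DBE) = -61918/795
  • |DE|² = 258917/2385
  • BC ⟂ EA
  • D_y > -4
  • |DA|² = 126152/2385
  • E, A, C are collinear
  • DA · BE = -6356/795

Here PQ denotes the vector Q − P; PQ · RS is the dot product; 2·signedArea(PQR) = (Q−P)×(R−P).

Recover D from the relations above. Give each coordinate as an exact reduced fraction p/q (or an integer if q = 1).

D = (1561/795, -2513/795)

1. D_x = 1561/795  [DA · BE = -6356/795 ∩ 2·signedArea(DBE) = -61918/795]
2. D_y = -2513/795  [DA · BE = -6356/795 ∩ 2·signedArea(DBE) = -61918/795]
   → D = (1561/795, -2513/795)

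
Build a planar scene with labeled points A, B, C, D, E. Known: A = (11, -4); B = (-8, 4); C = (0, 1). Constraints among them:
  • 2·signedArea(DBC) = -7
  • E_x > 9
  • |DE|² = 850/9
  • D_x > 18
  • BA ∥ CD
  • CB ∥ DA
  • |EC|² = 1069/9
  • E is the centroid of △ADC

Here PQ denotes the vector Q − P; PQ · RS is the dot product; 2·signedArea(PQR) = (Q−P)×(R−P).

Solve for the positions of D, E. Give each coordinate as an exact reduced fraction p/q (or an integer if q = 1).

D = (19, -7)
E = (10, -10/3)

1. D_x = 19  [CB ∥ DA ∩ BA ∥ CD]
2. D_y = -7  [CB ∥ DA ∩ BA ∥ CD]
   → D = (19, -7)
3. E_x = 10  [E is the centroid of △ADC]
4. E_y = -10/3  [E is the centroid of △ADC]
   → E = (10, -10/3)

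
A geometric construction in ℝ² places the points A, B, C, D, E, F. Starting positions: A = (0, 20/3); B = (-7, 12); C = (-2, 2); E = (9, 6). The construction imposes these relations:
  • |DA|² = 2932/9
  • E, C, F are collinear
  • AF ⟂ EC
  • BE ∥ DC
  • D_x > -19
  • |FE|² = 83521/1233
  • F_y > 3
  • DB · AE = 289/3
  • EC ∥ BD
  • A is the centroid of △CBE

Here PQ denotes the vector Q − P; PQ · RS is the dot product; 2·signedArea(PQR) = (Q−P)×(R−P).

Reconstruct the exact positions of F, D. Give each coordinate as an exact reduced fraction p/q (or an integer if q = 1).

D = (-18, 8)
F = (520/411, 1310/411)

1. F_x = 520/411  [E, C, F are collinear ∩ AF ⟂ EC]
2. F_y = 1310/411  [E, C, F are collinear ∩ AF ⟂ EC]
   → F = (520/411, 1310/411)
3. D_x = -18  [BE ∥ DC ∩ EC ∥ BD]
4. D_y = 8  [BE ∥ DC ∩ EC ∥ BD]
   → D = (-18, 8)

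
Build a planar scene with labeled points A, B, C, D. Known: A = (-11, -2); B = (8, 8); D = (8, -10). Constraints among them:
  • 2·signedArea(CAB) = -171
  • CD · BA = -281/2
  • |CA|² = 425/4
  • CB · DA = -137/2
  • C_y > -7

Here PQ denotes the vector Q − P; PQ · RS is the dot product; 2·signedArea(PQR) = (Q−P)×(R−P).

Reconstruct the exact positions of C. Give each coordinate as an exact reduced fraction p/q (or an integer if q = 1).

1. C_x = -3/2  [CD · BA = -281/2 ∩ 2·signedArea(CAB) = -171]
2. C_y = -6  [CD · BA = -281/2 ∩ 2·signedArea(CAB) = -171]
   → C = (-3/2, -6)

C = (-3/2, -6)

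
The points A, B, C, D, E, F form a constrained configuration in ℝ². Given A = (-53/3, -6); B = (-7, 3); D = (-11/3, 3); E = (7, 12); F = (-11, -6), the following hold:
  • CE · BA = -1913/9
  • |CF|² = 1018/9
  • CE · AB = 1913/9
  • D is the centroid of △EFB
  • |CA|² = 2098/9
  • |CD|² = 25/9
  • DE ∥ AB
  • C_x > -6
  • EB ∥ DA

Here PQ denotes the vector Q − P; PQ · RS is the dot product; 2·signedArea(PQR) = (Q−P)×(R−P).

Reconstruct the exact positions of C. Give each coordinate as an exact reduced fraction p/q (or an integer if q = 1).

C = (-16/3, 3)

1. C_x = -16/3  [line 32/3·x + 9·y + 269/9 = 0 ∩ |CA|² = 2098/9]
2. C_y = 3  [line 32/3·x + 9·y + 269/9 = 0 ∩ |CA|² = 2098/9]
   → C = (-16/3, 3)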